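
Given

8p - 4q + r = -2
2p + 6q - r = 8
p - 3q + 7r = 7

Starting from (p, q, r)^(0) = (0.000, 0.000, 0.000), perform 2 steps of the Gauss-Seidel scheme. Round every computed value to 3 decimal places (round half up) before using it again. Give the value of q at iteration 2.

1.523

Iteration 1:
  p = (-2 - (-4)·0.000 - (1)·0.000) / (8) = -0.250
  q = (8 - (2)·-0.250 - (-1)·0.000) / (6) = 1.417
  r = (7 - (1)·-0.250 - (-3)·1.417) / (7) = 1.643
Iteration 2:
  p = (-2 - (-4)·1.417 - (1)·1.643) / (8) = 0.253
  q = (8 - (2)·0.253 - (-1)·1.643) / (6) = 1.523
  r = (7 - (1)·0.253 - (-3)·1.523) / (7) = 1.617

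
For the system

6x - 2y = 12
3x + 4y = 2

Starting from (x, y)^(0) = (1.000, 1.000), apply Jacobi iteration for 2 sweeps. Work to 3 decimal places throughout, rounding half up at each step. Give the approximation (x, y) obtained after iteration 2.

(1.917, -1.250)

Iteration 1:
  x = (12 - (-2)·1.000) / (6) = 2.333
  y = (2 - (3)·1.000) / (4) = -0.250
Iteration 2:
  x = (12 - (-2)·-0.250) / (6) = 1.917
  y = (2 - (3)·2.333) / (4) = -1.250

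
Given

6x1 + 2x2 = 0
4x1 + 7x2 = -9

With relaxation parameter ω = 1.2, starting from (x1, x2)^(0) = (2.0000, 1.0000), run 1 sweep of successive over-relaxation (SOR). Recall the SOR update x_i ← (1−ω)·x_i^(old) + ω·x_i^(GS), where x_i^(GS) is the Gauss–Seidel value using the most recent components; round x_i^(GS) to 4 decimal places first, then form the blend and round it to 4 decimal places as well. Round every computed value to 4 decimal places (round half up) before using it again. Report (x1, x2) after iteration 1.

Iteration 1:
  x1: GS value = (0 - (2)·1.0000) / (6) = -0.3333;  x1 ← (1−ω)·2.0000 + ω·-0.3333 = -0.8000
  x2: GS value = (-9 - (4)·-0.8000) / (7) = -0.8286;  x2 ← (1−ω)·1.0000 + ω·-0.8286 = -1.1943

(-0.8000, -1.1943)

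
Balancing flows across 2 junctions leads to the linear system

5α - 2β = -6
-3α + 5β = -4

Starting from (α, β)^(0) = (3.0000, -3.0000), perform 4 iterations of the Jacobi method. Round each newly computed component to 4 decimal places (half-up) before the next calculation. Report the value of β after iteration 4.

Iteration 1:
  α = (-6 - (-2)·-3.0000) / (5) = -2.4000
  β = (-4 - (-3)·3.0000) / (5) = 1.0000
Iteration 2:
  α = (-6 - (-2)·1.0000) / (5) = -0.8000
  β = (-4 - (-3)·-2.4000) / (5) = -2.2400
Iteration 3:
  α = (-6 - (-2)·-2.2400) / (5) = -2.0960
  β = (-4 - (-3)·-0.8000) / (5) = -1.2800
Iteration 4:
  α = (-6 - (-2)·-1.2800) / (5) = -1.7120
  β = (-4 - (-3)·-2.0960) / (5) = -2.0576

-2.0576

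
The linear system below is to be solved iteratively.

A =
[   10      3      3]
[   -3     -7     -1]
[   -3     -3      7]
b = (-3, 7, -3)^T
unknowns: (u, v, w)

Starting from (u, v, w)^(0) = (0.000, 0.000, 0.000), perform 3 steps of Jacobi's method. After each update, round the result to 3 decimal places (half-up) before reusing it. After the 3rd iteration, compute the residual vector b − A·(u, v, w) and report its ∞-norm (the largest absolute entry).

Iteration 1:
  u = (-3 - (3)·0.000 - (3)·0.000) / (10) = -0.300
  v = (7 - (-3)·0.000 - (-1)·0.000) / (-7) = -1.000
  w = (-3 - (-3)·0.000 - (-3)·0.000) / (7) = -0.429
Iteration 2:
  u = (-3 - (3)·-1.000 - (3)·-0.429) / (10) = 0.129
  v = (7 - (-3)·-0.300 - (-1)·-0.429) / (-7) = -0.810
  w = (-3 - (-3)·-0.300 - (-3)·-1.000) / (7) = -0.986
Iteration 3:
  u = (-3 - (3)·-0.810 - (3)·-0.986) / (10) = 0.239
  v = (7 - (-3)·0.129 - (-1)·-0.986) / (-7) = -0.914
  w = (-3 - (-3)·0.129 - (-3)·-0.810) / (7) = -0.720
Residual b − A·x = (-0.488, 0.599, 0.015); ∞-norm = 0.599

0.599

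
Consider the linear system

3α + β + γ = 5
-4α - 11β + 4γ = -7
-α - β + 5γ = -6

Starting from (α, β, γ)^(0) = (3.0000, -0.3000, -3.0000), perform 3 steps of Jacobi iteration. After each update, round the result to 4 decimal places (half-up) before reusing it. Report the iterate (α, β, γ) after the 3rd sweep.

(2.1885, -0.5846, -0.8416)

Iteration 1:
  α = (5 - (1)·-0.3000 - (1)·-3.0000) / (3) = 2.7667
  β = (-7 - (-4)·3.0000 - (4)·-3.0000) / (-11) = -1.5455
  γ = (-6 - (-1)·3.0000 - (-1)·-0.3000) / (5) = -0.6600
Iteration 2:
  α = (5 - (1)·-1.5455 - (1)·-0.6600) / (3) = 2.4018
  β = (-7 - (-4)·2.7667 - (4)·-0.6600) / (-11) = -0.6097
  γ = (-6 - (-1)·2.7667 - (-1)·-1.5455) / (5) = -0.9558
Iteration 3:
  α = (5 - (1)·-0.6097 - (1)·-0.9558) / (3) = 2.1885
  β = (-7 - (-4)·2.4018 - (4)·-0.9558) / (-11) = -0.5846
  γ = (-6 - (-1)·2.4018 - (-1)·-0.6097) / (5) = -0.8416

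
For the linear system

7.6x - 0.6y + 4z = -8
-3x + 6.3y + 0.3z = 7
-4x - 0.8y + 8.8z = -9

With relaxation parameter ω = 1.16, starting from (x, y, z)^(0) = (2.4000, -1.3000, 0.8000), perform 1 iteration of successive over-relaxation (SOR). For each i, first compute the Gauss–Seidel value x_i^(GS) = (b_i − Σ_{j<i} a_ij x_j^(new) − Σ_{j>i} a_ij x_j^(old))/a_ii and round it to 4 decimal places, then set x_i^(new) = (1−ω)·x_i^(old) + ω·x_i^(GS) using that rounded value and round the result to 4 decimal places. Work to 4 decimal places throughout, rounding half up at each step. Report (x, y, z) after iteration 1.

Iteration 1:
  x: GS value = (-8 - (-0.6)·-1.3000 - (4)·0.8000) / (7.6) = -1.5763;  x ← (1−ω)·2.4000 + ω·-1.5763 = -2.2125
  y: GS value = (7 - (-3)·-2.2125 - (0.3)·0.8000) / (6.3) = 0.0194;  y ← (1−ω)·-1.3000 + ω·0.0194 = 0.2305
  z: GS value = (-9 - (-4)·-2.2125 - (-0.8)·0.2305) / (8.8) = -2.0075;  z ← (1−ω)·0.8000 + ω·-2.0075 = -2.4567

(-2.2125, 0.2305, -2.4567)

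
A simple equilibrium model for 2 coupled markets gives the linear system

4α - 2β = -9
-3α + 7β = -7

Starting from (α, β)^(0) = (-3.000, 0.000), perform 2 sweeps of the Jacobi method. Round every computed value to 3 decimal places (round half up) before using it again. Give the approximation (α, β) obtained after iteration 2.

(-3.393, -1.964)

Iteration 1:
  α = (-9 - (-2)·0.000) / (4) = -2.250
  β = (-7 - (-3)·-3.000) / (7) = -2.286
Iteration 2:
  α = (-9 - (-2)·-2.286) / (4) = -3.393
  β = (-7 - (-3)·-2.250) / (7) = -1.964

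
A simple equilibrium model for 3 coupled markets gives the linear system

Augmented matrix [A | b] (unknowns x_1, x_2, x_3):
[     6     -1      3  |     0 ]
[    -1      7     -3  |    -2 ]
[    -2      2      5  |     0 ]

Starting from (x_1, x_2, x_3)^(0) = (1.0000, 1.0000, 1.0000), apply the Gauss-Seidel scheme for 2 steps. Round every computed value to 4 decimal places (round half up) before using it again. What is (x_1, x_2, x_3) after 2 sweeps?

Iteration 1:
  x_1 = (0 - (-1)·1.0000 - (3)·1.0000) / (6) = -0.3333
  x_2 = (-2 - (-1)·-0.3333 - (-3)·1.0000) / (7) = 0.0952
  x_3 = (0 - (-2)·-0.3333 - (2)·0.0952) / (5) = -0.1714
Iteration 2:
  x_1 = (0 - (-1)·0.0952 - (3)·-0.1714) / (6) = 0.1016
  x_2 = (-2 - (-1)·0.1016 - (-3)·-0.1714) / (7) = -0.3447
  x_3 = (0 - (-2)·0.1016 - (2)·-0.3447) / (5) = 0.1785

(0.1016, -0.3447, 0.1785)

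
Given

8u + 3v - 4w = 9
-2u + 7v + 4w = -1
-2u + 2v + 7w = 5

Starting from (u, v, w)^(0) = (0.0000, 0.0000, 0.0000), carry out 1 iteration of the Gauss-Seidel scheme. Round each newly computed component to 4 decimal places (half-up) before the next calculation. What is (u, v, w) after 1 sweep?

(1.1250, 0.1786, 0.9847)

Iteration 1:
  u = (9 - (3)·0.0000 - (-4)·0.0000) / (8) = 1.1250
  v = (-1 - (-2)·1.1250 - (4)·0.0000) / (7) = 0.1786
  w = (5 - (-2)·1.1250 - (2)·0.1786) / (7) = 0.9847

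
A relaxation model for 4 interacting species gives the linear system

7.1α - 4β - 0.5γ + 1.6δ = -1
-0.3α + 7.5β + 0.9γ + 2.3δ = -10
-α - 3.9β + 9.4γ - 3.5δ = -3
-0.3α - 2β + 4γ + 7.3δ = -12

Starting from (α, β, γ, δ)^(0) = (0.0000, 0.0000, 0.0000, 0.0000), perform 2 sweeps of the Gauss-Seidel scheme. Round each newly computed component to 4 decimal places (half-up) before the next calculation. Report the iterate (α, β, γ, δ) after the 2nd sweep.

Iteration 1:
  α = (-1 - (-4)·0.0000 - (-0.5)·0.0000 - (1.6)·0.0000) / (7.1) = -0.1408
  β = (-10 - (-0.3)·-0.1408 - (0.9)·0.0000 - (2.3)·0.0000) / (7.5) = -1.3390
  γ = (-3 - (-1)·-0.1408 - (-3.9)·-1.3390 - (-3.5)·0.0000) / (9.4) = -0.8897
  δ = (-12 - (-0.3)·-0.1408 - (-2)·-1.3390 - (4)·-0.8897) / (7.3) = -1.5290
Iteration 2:
  α = (-1 - (-4)·-1.3390 - (-0.5)·-0.8897 - (1.6)·-1.5290) / (7.1) = -0.6133
  β = (-10 - (-0.3)·-0.6133 - (0.9)·-0.8897 - (2.3)·-1.5290) / (7.5) = -0.7822
  γ = (-3 - (-1)·-0.6133 - (-3.9)·-0.7822 - (-3.5)·-1.5290) / (9.4) = -1.2782
  δ = (-12 - (-0.3)·-0.6133 - (-2)·-0.7822 - (4)·-1.2782) / (7.3) = -1.1830

(-0.6133, -0.7822, -1.2782, -1.1830)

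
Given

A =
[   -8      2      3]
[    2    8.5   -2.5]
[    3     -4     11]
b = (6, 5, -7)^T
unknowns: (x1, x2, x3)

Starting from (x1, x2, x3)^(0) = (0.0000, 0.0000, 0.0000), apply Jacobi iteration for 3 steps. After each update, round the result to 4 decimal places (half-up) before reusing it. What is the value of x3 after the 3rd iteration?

Iteration 1:
  x1 = (6 - (2)·0.0000 - (3)·0.0000) / (-8) = -0.7500
  x2 = (5 - (2)·0.0000 - (-2.5)·0.0000) / (8.5) = 0.5882
  x3 = (-7 - (3)·0.0000 - (-4)·0.0000) / (11) = -0.6364
Iteration 2:
  x1 = (6 - (2)·0.5882 - (3)·-0.6364) / (-8) = -0.8416
  x2 = (5 - (2)·-0.7500 - (-2.5)·-0.6364) / (8.5) = 0.5775
  x3 = (-7 - (3)·-0.7500 - (-4)·0.5882) / (11) = -0.2179
Iteration 3:
  x1 = (6 - (2)·0.5775 - (3)·-0.2179) / (-8) = -0.6873
  x2 = (5 - (2)·-0.8416 - (-2.5)·-0.2179) / (8.5) = 0.7222
  x3 = (-7 - (3)·-0.8416 - (-4)·0.5775) / (11) = -0.1968

-0.1968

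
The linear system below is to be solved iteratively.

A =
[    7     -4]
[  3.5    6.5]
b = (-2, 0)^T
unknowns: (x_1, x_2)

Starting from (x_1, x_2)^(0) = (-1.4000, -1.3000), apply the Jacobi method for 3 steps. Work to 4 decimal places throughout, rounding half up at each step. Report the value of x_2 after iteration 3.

-0.0781

Iteration 1:
  x_1 = (-2 - (-4)·-1.3000) / (7) = -1.0286
  x_2 = (0 - (3.5)·-1.4000) / (6.5) = 0.7538
Iteration 2:
  x_1 = (-2 - (-4)·0.7538) / (7) = 0.1450
  x_2 = (0 - (3.5)·-1.0286) / (6.5) = 0.5539
Iteration 3:
  x_1 = (-2 - (-4)·0.5539) / (7) = 0.0308
  x_2 = (0 - (3.5)·0.1450) / (6.5) = -0.0781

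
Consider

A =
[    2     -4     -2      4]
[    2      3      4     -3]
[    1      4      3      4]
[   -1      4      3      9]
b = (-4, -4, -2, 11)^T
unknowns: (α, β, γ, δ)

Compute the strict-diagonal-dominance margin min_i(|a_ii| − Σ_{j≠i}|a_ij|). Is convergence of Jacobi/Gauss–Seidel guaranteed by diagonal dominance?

row 1: |2| − (4+2+4) = -8
row 2: |3| − (2+4+3) = -6
row 3: |3| − (1+4+4) = -6
row 4: |9| − (1+4+3) = 1
minimum over rows = -8 → not strictly diagonally dominant

-8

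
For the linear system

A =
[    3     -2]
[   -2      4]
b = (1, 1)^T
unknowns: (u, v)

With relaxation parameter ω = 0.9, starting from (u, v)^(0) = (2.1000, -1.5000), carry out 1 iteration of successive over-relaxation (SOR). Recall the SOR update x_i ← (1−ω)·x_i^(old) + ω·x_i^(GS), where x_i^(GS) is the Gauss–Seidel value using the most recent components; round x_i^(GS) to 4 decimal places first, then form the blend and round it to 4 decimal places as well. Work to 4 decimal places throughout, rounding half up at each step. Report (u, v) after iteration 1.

(-0.3900, -0.1005)

Iteration 1:
  u: GS value = (1 - (-2)·-1.5000) / (3) = -0.6667;  u ← (1−ω)·2.1000 + ω·-0.6667 = -0.3900
  v: GS value = (1 - (-2)·-0.3900) / (4) = 0.0550;  v ← (1−ω)·-1.5000 + ω·0.0550 = -0.1005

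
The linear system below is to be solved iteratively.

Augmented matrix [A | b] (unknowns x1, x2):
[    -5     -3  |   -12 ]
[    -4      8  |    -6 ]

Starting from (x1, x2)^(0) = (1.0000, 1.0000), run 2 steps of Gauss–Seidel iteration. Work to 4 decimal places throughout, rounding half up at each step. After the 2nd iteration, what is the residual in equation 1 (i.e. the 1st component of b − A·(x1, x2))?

Iteration 1:
  x1 = (-12 - (-3)·1.0000) / (-5) = 1.8000
  x2 = (-6 - (-4)·1.8000) / (8) = 0.1500
Iteration 2:
  x1 = (-12 - (-3)·0.1500) / (-5) = 2.3100
  x2 = (-6 - (-4)·2.3100) / (8) = 0.4050
Residual b − A·x = (0.7650, 0.0000)

0.7650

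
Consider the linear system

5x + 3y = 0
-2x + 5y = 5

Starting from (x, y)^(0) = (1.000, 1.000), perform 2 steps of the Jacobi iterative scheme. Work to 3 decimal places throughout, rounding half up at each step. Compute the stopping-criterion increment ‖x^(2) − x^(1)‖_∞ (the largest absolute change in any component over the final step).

0.640

Iteration 1:
  x = (0 - (3)·1.000) / (5) = -0.600
  y = (5 - (-2)·1.000) / (5) = 1.400
Iteration 2:
  x = (0 - (3)·1.400) / (5) = -0.840
  y = (5 - (-2)·-0.600) / (5) = 0.760
Change: (-0.240, -0.640) → max |·| = 0.640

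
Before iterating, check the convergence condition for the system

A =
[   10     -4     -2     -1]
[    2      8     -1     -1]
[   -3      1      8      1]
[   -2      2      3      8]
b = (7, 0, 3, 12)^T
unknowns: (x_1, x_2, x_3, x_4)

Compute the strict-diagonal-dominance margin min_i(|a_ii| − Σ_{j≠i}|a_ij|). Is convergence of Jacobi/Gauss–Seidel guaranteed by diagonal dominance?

row 1: |10| − (4+2+1) = 3
row 2: |8| − (2+1+1) = 4
row 3: |8| − (3+1+1) = 3
row 4: |8| − (2+2+3) = 1
minimum over rows = 1 → strictly diagonally dominant (convergence guaranteed)

1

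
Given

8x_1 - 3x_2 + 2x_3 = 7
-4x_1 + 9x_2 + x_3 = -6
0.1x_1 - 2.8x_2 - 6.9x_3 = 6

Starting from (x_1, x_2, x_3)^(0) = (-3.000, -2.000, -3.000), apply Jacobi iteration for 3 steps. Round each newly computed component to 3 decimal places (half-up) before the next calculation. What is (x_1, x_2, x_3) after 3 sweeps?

Iteration 1:
  x_1 = (7 - (-3)·-2.000 - (2)·-3.000) / (8) = 0.875
  x_2 = (-6 - (-4)·-3.000 - (1)·-3.000) / (9) = -1.667
  x_3 = (6 - (0.1)·-3.000 - (-2.8)·-2.000) / (-6.9) = -0.101
Iteration 2:
  x_1 = (7 - (-3)·-1.667 - (2)·-0.101) / (8) = 0.275
  x_2 = (-6 - (-4)·0.875 - (1)·-0.101) / (9) = -0.267
  x_3 = (6 - (0.1)·0.875 - (-2.8)·-1.667) / (-6.9) = -0.180
Iteration 3:
  x_1 = (7 - (-3)·-0.267 - (2)·-0.180) / (8) = 0.820
  x_2 = (-6 - (-4)·0.275 - (1)·-0.180) / (9) = -0.524
  x_3 = (6 - (0.1)·0.275 - (-2.8)·-0.267) / (-6.9) = -0.757

(0.820, -0.524, -0.757)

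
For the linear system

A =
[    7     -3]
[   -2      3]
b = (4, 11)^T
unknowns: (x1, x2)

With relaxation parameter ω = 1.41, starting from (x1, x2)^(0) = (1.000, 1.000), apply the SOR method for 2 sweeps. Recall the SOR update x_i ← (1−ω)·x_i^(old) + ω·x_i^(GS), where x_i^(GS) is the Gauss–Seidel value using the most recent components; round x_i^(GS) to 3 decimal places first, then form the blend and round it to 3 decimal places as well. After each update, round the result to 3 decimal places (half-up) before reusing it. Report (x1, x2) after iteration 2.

Iteration 1:
  x1: GS value = (4 - (-3)·1.000) / (7) = 1.000;  x1 ← (1−ω)·1.000 + ω·1.000 = 1.000
  x2: GS value = (11 - (-2)·1.000) / (3) = 4.333;  x2 ← (1−ω)·1.000 + ω·4.333 = 5.700
Iteration 2:
  x1: GS value = (4 - (-3)·5.700) / (7) = 3.014;  x1 ← (1−ω)·1.000 + ω·3.014 = 3.840
  x2: GS value = (11 - (-2)·3.840) / (3) = 6.227;  x2 ← (1−ω)·5.700 + ω·6.227 = 6.443

(3.840, 6.443)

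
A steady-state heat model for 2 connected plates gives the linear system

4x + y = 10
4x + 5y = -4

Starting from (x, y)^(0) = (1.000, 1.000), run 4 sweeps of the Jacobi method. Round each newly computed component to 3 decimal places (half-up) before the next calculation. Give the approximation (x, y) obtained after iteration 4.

(3.280, -3.320)

Iteration 1:
  x = (10 - (1)·1.000) / (4) = 2.250
  y = (-4 - (4)·1.000) / (5) = -1.600
Iteration 2:
  x = (10 - (1)·-1.600) / (4) = 2.900
  y = (-4 - (4)·2.250) / (5) = -2.600
Iteration 3:
  x = (10 - (1)·-2.600) / (4) = 3.150
  y = (-4 - (4)·2.900) / (5) = -3.120
Iteration 4:
  x = (10 - (1)·-3.120) / (4) = 3.280
  y = (-4 - (4)·3.150) / (5) = -3.320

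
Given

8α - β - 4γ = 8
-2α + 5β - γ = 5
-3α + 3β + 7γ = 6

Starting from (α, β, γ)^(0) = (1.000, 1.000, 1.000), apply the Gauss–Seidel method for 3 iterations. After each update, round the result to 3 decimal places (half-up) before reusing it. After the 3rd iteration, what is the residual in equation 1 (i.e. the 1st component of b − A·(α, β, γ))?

Iteration 1:
  α = (8 - (-1)·1.000 - (-4)·1.000) / (8) = 1.625
  β = (5 - (-2)·1.625 - (-1)·1.000) / (5) = 1.850
  γ = (6 - (-3)·1.625 - (3)·1.850) / (7) = 0.761
Iteration 2:
  α = (8 - (-1)·1.850 - (-4)·0.761) / (8) = 1.612
  β = (5 - (-2)·1.612 - (-1)·0.761) / (5) = 1.797
  γ = (6 - (-3)·1.612 - (3)·1.797) / (7) = 0.778
Iteration 3:
  α = (8 - (-1)·1.797 - (-4)·0.778) / (8) = 1.614
  β = (5 - (-2)·1.614 - (-1)·0.778) / (5) = 1.801
  γ = (6 - (-3)·1.614 - (3)·1.801) / (7) = 0.777
Residual b − A·x = (-0.003, 0.000, 0.000)

-0.003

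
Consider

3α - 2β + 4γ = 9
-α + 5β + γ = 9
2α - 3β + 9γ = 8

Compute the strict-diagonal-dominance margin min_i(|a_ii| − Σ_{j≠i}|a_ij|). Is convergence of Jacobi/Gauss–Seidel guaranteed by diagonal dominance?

-3

row 1: |3| − (2+4) = -3
row 2: |5| − (1+1) = 3
row 3: |9| − (2+3) = 4
minimum over rows = -3 → not strictly diagonally dominant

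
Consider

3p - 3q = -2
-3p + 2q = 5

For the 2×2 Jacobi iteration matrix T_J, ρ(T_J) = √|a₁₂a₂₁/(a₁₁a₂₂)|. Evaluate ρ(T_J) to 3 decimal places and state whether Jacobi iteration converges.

a₁₂a₂₁/(a₁₁a₂₂) = (-3)·(-3) / ((3)·(2)) = 1.500000
ρ = √|1.500000| = √1.500000 = 1.225
ρ > 1, so Jacobi diverges

1.225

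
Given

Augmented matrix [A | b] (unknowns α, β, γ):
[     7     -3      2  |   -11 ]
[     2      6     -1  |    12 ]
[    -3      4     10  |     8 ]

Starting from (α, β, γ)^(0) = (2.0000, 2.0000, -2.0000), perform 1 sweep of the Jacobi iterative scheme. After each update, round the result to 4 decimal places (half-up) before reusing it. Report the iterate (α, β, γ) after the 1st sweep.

(-0.1429, 1.0000, 0.6000)

Iteration 1:
  α = (-11 - (-3)·2.0000 - (2)·-2.0000) / (7) = -0.1429
  β = (12 - (2)·2.0000 - (-1)·-2.0000) / (6) = 1.0000
  γ = (8 - (-3)·2.0000 - (4)·2.0000) / (10) = 0.6000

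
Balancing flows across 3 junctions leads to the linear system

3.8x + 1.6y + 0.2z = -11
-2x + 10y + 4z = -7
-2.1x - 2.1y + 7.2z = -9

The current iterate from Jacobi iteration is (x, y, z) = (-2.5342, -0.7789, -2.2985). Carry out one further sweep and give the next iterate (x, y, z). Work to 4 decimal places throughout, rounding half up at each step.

(-2.4458, -0.2874, -2.2163)

One sweep:
  x = (-11 - (1.6)·-0.7789 - (0.2)·-2.2985) / (3.8) = -2.4458
  y = (-7 - (-2)·-2.5342 - (4)·-2.2985) / (10) = -0.2874
  z = (-9 - (-2.1)·-2.5342 - (-2.1)·-0.7789) / (7.2) = -2.2163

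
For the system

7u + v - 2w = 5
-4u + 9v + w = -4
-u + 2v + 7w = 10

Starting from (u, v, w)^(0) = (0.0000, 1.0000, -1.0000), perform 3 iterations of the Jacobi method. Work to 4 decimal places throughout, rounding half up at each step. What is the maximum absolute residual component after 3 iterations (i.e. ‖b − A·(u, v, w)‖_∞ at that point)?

Iteration 1:
  u = (5 - (1)·1.0000 - (-2)·-1.0000) / (7) = 0.2857
  v = (-4 - (-4)·0.0000 - (1)·-1.0000) / (9) = -0.3333
  w = (10 - (-1)·0.0000 - (2)·1.0000) / (7) = 1.1429
Iteration 2:
  u = (5 - (1)·-0.3333 - (-2)·1.1429) / (7) = 1.0884
  v = (-4 - (-4)·0.2857 - (1)·1.1429) / (9) = -0.4445
  w = (10 - (-1)·0.2857 - (2)·-0.3333) / (7) = 1.5646
Iteration 3:
  u = (5 - (1)·-0.4445 - (-2)·1.5646) / (7) = 1.2248
  v = (-4 - (-4)·1.0884 - (1)·1.5646) / (9) = -0.1346
  w = (10 - (-1)·1.0884 - (2)·-0.4445) / (7) = 1.7111
Residual b − A·x = (-0.0168, 0.3995, -0.4837); ∞-norm = 0.4837

0.4837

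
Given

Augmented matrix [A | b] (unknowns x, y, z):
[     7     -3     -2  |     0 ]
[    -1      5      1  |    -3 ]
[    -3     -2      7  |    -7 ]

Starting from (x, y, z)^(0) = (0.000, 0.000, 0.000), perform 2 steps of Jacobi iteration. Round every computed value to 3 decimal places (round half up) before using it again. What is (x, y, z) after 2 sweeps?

(-0.543, -0.400, -1.171)

Iteration 1:
  x = (0 - (-3)·0.000 - (-2)·0.000) / (7) = 0.000
  y = (-3 - (-1)·0.000 - (1)·0.000) / (5) = -0.600
  z = (-7 - (-3)·0.000 - (-2)·0.000) / (7) = -1.000
Iteration 2:
  x = (0 - (-3)·-0.600 - (-2)·-1.000) / (7) = -0.543
  y = (-3 - (-1)·0.000 - (1)·-1.000) / (5) = -0.400
  z = (-7 - (-3)·0.000 - (-2)·-0.600) / (7) = -1.171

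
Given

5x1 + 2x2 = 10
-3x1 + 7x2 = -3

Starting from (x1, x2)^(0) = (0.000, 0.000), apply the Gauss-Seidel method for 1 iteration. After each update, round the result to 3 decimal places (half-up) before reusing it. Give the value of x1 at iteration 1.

2.000

Iteration 1:
  x1 = (10 - (2)·0.000) / (5) = 2.000
  x2 = (-3 - (-3)·2.000) / (7) = 0.429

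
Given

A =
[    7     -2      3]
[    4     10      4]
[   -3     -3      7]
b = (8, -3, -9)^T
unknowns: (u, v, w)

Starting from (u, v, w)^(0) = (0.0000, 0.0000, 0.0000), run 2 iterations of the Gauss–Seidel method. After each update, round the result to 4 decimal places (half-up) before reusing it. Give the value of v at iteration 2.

-0.4145

Iteration 1:
  u = (8 - (-2)·0.0000 - (3)·0.0000) / (7) = 1.1429
  v = (-3 - (4)·1.1429 - (4)·0.0000) / (10) = -0.7572
  w = (-9 - (-3)·1.1429 - (-3)·-0.7572) / (7) = -1.1204
Iteration 2:
  u = (8 - (-2)·-0.7572 - (3)·-1.1204) / (7) = 1.4067
  v = (-3 - (4)·1.4067 - (4)·-1.1204) / (10) = -0.4145
  w = (-9 - (-3)·1.4067 - (-3)·-0.4145) / (7) = -0.8605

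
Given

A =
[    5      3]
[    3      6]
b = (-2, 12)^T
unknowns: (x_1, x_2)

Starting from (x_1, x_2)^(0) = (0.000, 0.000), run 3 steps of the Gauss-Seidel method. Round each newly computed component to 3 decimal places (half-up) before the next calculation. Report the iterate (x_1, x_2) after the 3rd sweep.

Iteration 1:
  x_1 = (-2 - (3)·0.000) / (5) = -0.400
  x_2 = (12 - (3)·-0.400) / (6) = 2.200
Iteration 2:
  x_1 = (-2 - (3)·2.200) / (5) = -1.720
  x_2 = (12 - (3)·-1.720) / (6) = 2.860
Iteration 3:
  x_1 = (-2 - (3)·2.860) / (5) = -2.116
  x_2 = (12 - (3)·-2.116) / (6) = 3.058

(-2.116, 3.058)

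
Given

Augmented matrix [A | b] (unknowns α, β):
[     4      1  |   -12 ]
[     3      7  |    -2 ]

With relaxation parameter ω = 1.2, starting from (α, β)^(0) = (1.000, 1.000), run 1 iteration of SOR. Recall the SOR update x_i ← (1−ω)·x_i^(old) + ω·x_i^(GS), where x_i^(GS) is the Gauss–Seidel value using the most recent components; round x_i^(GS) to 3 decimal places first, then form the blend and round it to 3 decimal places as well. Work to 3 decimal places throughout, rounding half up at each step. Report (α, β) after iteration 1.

Iteration 1:
  α: GS value = (-12 - (1)·1.000) / (4) = -3.250;  α ← (1−ω)·1.000 + ω·-3.250 = -4.100
  β: GS value = (-2 - (3)·-4.100) / (7) = 1.471;  β ← (1−ω)·1.000 + ω·1.471 = 1.565

(-4.100, 1.565)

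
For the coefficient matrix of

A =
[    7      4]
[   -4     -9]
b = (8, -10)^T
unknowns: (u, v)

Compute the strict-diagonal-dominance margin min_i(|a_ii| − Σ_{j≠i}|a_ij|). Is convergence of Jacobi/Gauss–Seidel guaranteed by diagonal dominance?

3

row 1: |7| − (4) = 3
row 2: |-9| − (4) = 5
minimum over rows = 3 → strictly diagonally dominant (convergence guaranteed)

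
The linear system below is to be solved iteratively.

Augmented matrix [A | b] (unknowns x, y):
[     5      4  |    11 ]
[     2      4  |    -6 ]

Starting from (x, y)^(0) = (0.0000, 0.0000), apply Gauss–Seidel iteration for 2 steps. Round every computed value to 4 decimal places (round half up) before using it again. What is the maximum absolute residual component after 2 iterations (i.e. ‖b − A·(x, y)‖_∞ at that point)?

4.1600

Iteration 1:
  x = (11 - (4)·0.0000) / (5) = 2.2000
  y = (-6 - (2)·2.2000) / (4) = -2.6000
Iteration 2:
  x = (11 - (4)·-2.6000) / (5) = 4.2800
  y = (-6 - (2)·4.2800) / (4) = -3.6400
Residual b − A·x = (4.1600, 0.0000); ∞-norm = 4.1600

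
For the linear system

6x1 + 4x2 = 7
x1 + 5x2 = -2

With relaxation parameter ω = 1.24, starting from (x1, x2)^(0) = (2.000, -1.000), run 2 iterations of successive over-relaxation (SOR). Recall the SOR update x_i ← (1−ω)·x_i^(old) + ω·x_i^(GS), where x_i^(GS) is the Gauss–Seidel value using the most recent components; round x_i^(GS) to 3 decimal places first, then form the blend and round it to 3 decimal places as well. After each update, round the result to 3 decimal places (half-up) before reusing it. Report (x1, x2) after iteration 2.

Iteration 1:
  x1: GS value = (7 - (4)·-1.000) / (6) = 1.833;  x1 ← (1−ω)·2.000 + ω·1.833 = 1.793
  x2: GS value = (-2 - (1)·1.793) / (5) = -0.759;  x2 ← (1−ω)·-1.000 + ω·-0.759 = -0.701
Iteration 2:
  x1: GS value = (7 - (4)·-0.701) / (6) = 1.634;  x1 ← (1−ω)·1.793 + ω·1.634 = 1.596
  x2: GS value = (-2 - (1)·1.596) / (5) = -0.719;  x2 ← (1−ω)·-0.701 + ω·-0.719 = -0.723

(1.596, -0.723)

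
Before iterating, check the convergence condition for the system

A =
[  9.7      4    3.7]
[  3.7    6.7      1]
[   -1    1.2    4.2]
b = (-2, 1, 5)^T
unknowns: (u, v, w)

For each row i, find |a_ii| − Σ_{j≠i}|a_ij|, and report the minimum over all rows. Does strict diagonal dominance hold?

row 1: |9.7| − (4+3.7) = 2
row 2: |6.7| − (3.7+1) = 2
row 3: |4.2| − (1+1.2) = 2
minimum over rows = 2 → strictly diagonally dominant (convergence guaranteed)

2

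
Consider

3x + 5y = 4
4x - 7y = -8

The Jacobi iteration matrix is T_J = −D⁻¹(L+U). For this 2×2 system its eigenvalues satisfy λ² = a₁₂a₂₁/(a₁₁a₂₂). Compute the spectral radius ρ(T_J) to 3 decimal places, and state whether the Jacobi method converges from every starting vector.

0.976

a₁₂a₂₁/(a₁₁a₂₂) = (5)·(4) / ((3)·(-7)) = -0.952381
ρ = √|-0.952381| = √0.952381 = 0.976
ρ < 1, so Jacobi converges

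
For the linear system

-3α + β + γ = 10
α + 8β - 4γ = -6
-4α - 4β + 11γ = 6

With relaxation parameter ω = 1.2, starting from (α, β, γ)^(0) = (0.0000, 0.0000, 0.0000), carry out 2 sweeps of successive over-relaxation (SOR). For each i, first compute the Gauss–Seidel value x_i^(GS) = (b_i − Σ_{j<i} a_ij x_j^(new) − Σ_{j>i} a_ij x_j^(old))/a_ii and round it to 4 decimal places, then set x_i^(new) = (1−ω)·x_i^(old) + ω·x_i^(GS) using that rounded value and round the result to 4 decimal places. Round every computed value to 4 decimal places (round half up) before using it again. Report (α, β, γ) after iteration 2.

(-3.8087, -1.0018, -1.2002)

Iteration 1:
  α: GS value = (10 - (1)·0.0000 - (1)·0.0000) / (-3) = -3.3333;  α ← (1−ω)·0.0000 + ω·-3.3333 = -4.0000
  β: GS value = (-6 - (1)·-4.0000 - (-4)·0.0000) / (8) = -0.2500;  β ← (1−ω)·0.0000 + ω·-0.2500 = -0.3000
  γ: GS value = (6 - (-4)·-4.0000 - (-4)·-0.3000) / (11) = -1.0182;  γ ← (1−ω)·0.0000 + ω·-1.0182 = -1.2218
Iteration 2:
  α: GS value = (10 - (1)·-0.3000 - (1)·-1.2218) / (-3) = -3.8406;  α ← (1−ω)·-4.0000 + ω·-3.8406 = -3.8087
  β: GS value = (-6 - (1)·-3.8087 - (-4)·-1.2218) / (8) = -0.8848;  β ← (1−ω)·-0.3000 + ω·-0.8848 = -1.0018
  γ: GS value = (6 - (-4)·-3.8087 - (-4)·-1.0018) / (11) = -1.2038;  γ ← (1−ω)·-1.2218 + ω·-1.2038 = -1.2002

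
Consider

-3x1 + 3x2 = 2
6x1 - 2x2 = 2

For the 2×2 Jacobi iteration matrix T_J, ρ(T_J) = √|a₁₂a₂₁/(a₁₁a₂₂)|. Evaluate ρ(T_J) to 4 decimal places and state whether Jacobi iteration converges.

1.7321

a₁₂a₂₁/(a₁₁a₂₂) = (3)·(6) / ((-3)·(-2)) = 3.000000
ρ = √|3.000000| = √3.000000 = 1.7321
ρ > 1, so Jacobi diverges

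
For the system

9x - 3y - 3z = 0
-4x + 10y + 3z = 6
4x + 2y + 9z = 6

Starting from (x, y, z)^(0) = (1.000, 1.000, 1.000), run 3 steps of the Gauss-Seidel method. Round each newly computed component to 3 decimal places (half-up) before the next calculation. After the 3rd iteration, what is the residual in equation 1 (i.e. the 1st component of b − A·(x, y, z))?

Iteration 1:
  x = (0 - (-3)·1.000 - (-3)·1.000) / (9) = 0.667
  y = (6 - (-4)·0.667 - (3)·1.000) / (10) = 0.567
  z = (6 - (4)·0.667 - (2)·0.567) / (9) = 0.244
Iteration 2:
  x = (0 - (-3)·0.567 - (-3)·0.244) / (9) = 0.270
  y = (6 - (-4)·0.270 - (3)·0.244) / (10) = 0.635
  z = (6 - (4)·0.270 - (2)·0.635) / (9) = 0.406
Iteration 3:
  x = (0 - (-3)·0.635 - (-3)·0.406) / (9) = 0.347
  y = (6 - (-4)·0.347 - (3)·0.406) / (10) = 0.617
  z = (6 - (4)·0.347 - (2)·0.617) / (9) = 0.375
Residual b − A·x = (-0.147, 0.093, 0.003)

-0.147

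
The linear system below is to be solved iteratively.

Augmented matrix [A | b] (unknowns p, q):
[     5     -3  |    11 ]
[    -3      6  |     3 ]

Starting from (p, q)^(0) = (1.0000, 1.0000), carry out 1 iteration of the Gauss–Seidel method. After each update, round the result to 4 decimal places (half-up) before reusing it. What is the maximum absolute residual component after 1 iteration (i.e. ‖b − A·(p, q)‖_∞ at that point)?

Iteration 1:
  p = (11 - (-3)·1.0000) / (5) = 2.8000
  q = (3 - (-3)·2.8000) / (6) = 1.9000
Residual b − A·x = (2.7000, 0.0000); ∞-norm = 2.7000

2.7000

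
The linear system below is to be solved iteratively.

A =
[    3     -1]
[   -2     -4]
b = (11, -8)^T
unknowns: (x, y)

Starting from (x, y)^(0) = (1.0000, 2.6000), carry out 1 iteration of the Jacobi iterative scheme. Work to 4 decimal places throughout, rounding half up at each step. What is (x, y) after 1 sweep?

(4.5333, 1.5000)

Iteration 1:
  x = (11 - (-1)·2.6000) / (3) = 4.5333
  y = (-8 - (-2)·1.0000) / (-4) = 1.5000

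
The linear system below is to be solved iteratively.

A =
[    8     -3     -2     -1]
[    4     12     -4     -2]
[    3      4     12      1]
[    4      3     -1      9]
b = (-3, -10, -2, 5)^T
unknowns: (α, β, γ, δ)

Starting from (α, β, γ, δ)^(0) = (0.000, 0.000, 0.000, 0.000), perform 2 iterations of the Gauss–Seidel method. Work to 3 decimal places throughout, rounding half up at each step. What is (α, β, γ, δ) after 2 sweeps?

(-0.478, -0.457, 0.024, 0.923)

Iteration 1:
  α = (-3 - (-3)·0.000 - (-2)·0.000 - (-1)·0.000) / (8) = -0.375
  β = (-10 - (4)·-0.375 - (-4)·0.000 - (-2)·0.000) / (12) = -0.708
  γ = (-2 - (3)·-0.375 - (4)·-0.708 - (1)·0.000) / (12) = 0.163
  δ = (5 - (4)·-0.375 - (3)·-0.708 - (-1)·0.163) / (9) = 0.976
Iteration 2:
  α = (-3 - (-3)·-0.708 - (-2)·0.163 - (-1)·0.976) / (8) = -0.478
  β = (-10 - (4)·-0.478 - (-4)·0.163 - (-2)·0.976) / (12) = -0.457
  γ = (-2 - (3)·-0.478 - (4)·-0.457 - (1)·0.976) / (12) = 0.024
  δ = (5 - (4)·-0.478 - (3)·-0.457 - (-1)·0.024) / (9) = 0.923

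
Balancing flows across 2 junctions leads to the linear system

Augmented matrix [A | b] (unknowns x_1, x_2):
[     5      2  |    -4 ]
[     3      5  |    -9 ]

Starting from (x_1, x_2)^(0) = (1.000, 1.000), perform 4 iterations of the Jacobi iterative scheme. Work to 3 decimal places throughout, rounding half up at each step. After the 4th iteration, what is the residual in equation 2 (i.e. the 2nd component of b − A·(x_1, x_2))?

-0.979

Iteration 1:
  x_1 = (-4 - (2)·1.000) / (5) = -1.200
  x_2 = (-9 - (3)·1.000) / (5) = -2.400
Iteration 2:
  x_1 = (-4 - (2)·-2.400) / (5) = 0.160
  x_2 = (-9 - (3)·-1.200) / (5) = -1.080
Iteration 3:
  x_1 = (-4 - (2)·-1.080) / (5) = -0.368
  x_2 = (-9 - (3)·0.160) / (5) = -1.896
Iteration 4:
  x_1 = (-4 - (2)·-1.896) / (5) = -0.042
  x_2 = (-9 - (3)·-0.368) / (5) = -1.579
Residual b − A·x = (-0.632, -0.979)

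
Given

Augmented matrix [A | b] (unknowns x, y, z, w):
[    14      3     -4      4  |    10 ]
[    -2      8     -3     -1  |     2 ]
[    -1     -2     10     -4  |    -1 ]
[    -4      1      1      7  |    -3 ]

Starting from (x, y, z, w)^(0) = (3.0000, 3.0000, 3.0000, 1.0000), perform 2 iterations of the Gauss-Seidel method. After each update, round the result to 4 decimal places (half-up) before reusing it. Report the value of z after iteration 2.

Iteration 1:
  x = (10 - (3)·3.0000 - (-4)·3.0000 - (4)·1.0000) / (14) = 0.6429
  y = (2 - (-2)·0.6429 - (-3)·3.0000 - (-1)·1.0000) / (8) = 1.6607
  z = (-1 - (-1)·0.6429 - (-2)·1.6607 - (-4)·1.0000) / (10) = 0.6964
  w = (-3 - (-4)·0.6429 - (1)·1.6607 - (1)·0.6964) / (7) = -0.3979
Iteration 2:
  x = (10 - (3)·1.6607 - (-4)·0.6964 - (4)·-0.3979) / (14) = 0.6711
  y = (2 - (-2)·0.6711 - (-3)·0.6964 - (-1)·-0.3979) / (8) = 0.6292
  z = (-1 - (-1)·0.6711 - (-2)·0.6292 - (-4)·-0.3979) / (10) = -0.0662
  w = (-3 - (-4)·0.6711 - (1)·0.6292 - (1)·-0.0662) / (7) = -0.1255

-0.0662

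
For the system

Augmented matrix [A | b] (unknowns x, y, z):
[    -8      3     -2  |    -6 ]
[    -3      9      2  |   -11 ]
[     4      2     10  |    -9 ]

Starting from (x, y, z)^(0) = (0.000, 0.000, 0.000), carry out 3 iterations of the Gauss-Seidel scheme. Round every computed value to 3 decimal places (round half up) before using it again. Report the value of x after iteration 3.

0.705

Iteration 1:
  x = (-6 - (3)·0.000 - (-2)·0.000) / (-8) = 0.750
  y = (-11 - (-3)·0.750 - (2)·0.000) / (9) = -0.972
  z = (-9 - (4)·0.750 - (2)·-0.972) / (10) = -1.006
Iteration 2:
  x = (-6 - (3)·-0.972 - (-2)·-1.006) / (-8) = 0.637
  y = (-11 - (-3)·0.637 - (2)·-1.006) / (9) = -0.786
  z = (-9 - (4)·0.637 - (2)·-0.786) / (10) = -0.998
Iteration 3:
  x = (-6 - (3)·-0.786 - (-2)·-0.998) / (-8) = 0.705
  y = (-11 - (-3)·0.705 - (2)·-0.998) / (9) = -0.765
  z = (-9 - (4)·0.705 - (2)·-0.765) / (10) = -1.029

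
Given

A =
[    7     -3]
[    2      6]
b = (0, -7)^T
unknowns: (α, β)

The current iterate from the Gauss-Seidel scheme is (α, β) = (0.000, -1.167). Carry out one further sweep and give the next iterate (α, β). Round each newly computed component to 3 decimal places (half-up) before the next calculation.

(-0.500, -1.000)

One sweep:
  α = (0 - (-3)·-1.167) / (7) = -0.500
  β = (-7 - (2)·-0.500) / (6) = -1.000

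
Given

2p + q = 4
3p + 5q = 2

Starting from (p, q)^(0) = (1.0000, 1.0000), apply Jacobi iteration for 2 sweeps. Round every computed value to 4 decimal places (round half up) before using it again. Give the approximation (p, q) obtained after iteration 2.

Iteration 1:
  p = (4 - (1)·1.0000) / (2) = 1.5000
  q = (2 - (3)·1.0000) / (5) = -0.2000
Iteration 2:
  p = (4 - (1)·-0.2000) / (2) = 2.1000
  q = (2 - (3)·1.5000) / (5) = -0.5000

(2.1000, -0.5000)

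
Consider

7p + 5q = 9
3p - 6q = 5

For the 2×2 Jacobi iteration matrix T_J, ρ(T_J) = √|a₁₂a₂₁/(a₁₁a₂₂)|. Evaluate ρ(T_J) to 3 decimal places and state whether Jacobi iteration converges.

0.598

a₁₂a₂₁/(a₁₁a₂₂) = (5)·(3) / ((7)·(-6)) = -0.357143
ρ = √|-0.357143| = √0.357143 = 0.598
ρ < 1, so Jacobi converges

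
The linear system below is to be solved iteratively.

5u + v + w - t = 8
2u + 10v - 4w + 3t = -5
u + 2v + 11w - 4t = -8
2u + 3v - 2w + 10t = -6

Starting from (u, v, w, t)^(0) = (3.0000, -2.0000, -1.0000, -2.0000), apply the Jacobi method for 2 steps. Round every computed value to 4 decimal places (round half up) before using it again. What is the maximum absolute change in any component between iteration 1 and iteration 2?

Iteration 1:
  u = (8 - (1)·-2.0000 - (1)·-1.0000 - (-1)·-2.0000) / (5) = 1.8000
  v = (-5 - (2)·3.0000 - (-4)·-1.0000 - (3)·-2.0000) / (10) = -0.9000
  w = (-8 - (1)·3.0000 - (2)·-2.0000 - (-4)·-2.0000) / (11) = -1.3636
  t = (-6 - (2)·3.0000 - (3)·-2.0000 - (-2)·-1.0000) / (10) = -0.8000
Iteration 2:
  u = (8 - (1)·-0.9000 - (1)·-1.3636 - (-1)·-0.8000) / (5) = 1.8927
  v = (-5 - (2)·1.8000 - (-4)·-1.3636 - (3)·-0.8000) / (10) = -1.1654
  w = (-8 - (1)·1.8000 - (2)·-0.9000 - (-4)·-0.8000) / (11) = -1.0182
  t = (-6 - (2)·1.8000 - (3)·-0.9000 - (-2)·-1.3636) / (10) = -0.9627
Change: (0.0927, -0.2654, 0.3454, -0.1627) → max |·| = 0.3454

0.3454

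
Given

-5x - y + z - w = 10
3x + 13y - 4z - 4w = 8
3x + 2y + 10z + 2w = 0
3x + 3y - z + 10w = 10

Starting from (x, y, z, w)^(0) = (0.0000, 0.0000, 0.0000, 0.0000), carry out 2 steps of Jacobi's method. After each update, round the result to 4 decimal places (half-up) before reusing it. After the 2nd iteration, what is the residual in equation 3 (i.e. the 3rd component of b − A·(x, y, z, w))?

Iteration 1:
  x = (10 - (-1)·0.0000 - (1)·0.0000 - (-1)·0.0000) / (-5) = -2.0000
  y = (8 - (3)·0.0000 - (-4)·0.0000 - (-4)·0.0000) / (13) = 0.6154
  z = (0 - (3)·0.0000 - (2)·0.0000 - (2)·0.0000) / (10) = 0.0000
  w = (10 - (3)·0.0000 - (3)·0.0000 - (-1)·0.0000) / (10) = 1.0000
Iteration 2:
  x = (10 - (-1)·0.6154 - (1)·0.0000 - (-1)·1.0000) / (-5) = -2.3231
  y = (8 - (3)·-2.0000 - (-4)·0.0000 - (-4)·1.0000) / (13) = 1.3846
  z = (0 - (3)·-2.0000 - (2)·0.6154 - (2)·1.0000) / (10) = 0.2769
  w = (10 - (3)·-2.0000 - (3)·0.6154 - (-1)·0.0000) / (10) = 1.4154
Residual b − A·x = (0.9076, 3.7387, -1.3997, -1.0616)

-1.3997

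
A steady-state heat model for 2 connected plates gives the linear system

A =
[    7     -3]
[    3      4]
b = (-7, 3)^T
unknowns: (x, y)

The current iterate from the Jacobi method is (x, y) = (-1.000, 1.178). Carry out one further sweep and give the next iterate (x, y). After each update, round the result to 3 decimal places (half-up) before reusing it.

One sweep:
  x = (-7 - (-3)·1.178) / (7) = -0.495
  y = (3 - (3)·-1.000) / (4) = 1.500

(-0.495, 1.500)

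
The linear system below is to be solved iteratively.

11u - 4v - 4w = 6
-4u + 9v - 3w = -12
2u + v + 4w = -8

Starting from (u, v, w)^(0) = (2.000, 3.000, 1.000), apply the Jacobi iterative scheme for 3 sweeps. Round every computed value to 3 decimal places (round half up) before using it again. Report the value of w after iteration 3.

Iteration 1:
  u = (6 - (-4)·3.000 - (-4)·1.000) / (11) = 2.000
  v = (-12 - (-4)·2.000 - (-3)·1.000) / (9) = -0.111
  w = (-8 - (2)·2.000 - (1)·3.000) / (4) = -3.750
Iteration 2:
  u = (6 - (-4)·-0.111 - (-4)·-3.750) / (11) = -0.859
  v = (-12 - (-4)·2.000 - (-3)·-3.750) / (9) = -1.694
  w = (-8 - (2)·2.000 - (1)·-0.111) / (4) = -2.972
Iteration 3:
  u = (6 - (-4)·-1.694 - (-4)·-2.972) / (11) = -1.151
  v = (-12 - (-4)·-0.859 - (-3)·-2.972) / (9) = -2.706
  w = (-8 - (2)·-0.859 - (1)·-1.694) / (4) = -1.147

-1.147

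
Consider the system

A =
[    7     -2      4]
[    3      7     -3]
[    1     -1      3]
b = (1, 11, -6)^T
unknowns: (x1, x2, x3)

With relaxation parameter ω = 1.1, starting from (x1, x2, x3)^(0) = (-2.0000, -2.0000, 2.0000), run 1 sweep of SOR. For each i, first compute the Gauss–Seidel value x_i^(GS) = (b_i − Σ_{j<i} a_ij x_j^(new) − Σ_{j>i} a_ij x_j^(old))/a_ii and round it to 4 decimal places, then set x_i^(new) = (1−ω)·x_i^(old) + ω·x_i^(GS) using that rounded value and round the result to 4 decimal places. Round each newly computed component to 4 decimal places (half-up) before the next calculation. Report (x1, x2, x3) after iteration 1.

(-1.5285, 3.5920, -0.5225)

Iteration 1:
  x1: GS value = (1 - (-2)·-2.0000 - (4)·2.0000) / (7) = -1.5714;  x1 ← (1−ω)·-2.0000 + ω·-1.5714 = -1.5285
  x2: GS value = (11 - (3)·-1.5285 - (-3)·2.0000) / (7) = 3.0836;  x2 ← (1−ω)·-2.0000 + ω·3.0836 = 3.5920
  x3: GS value = (-6 - (1)·-1.5285 - (-1)·3.5920) / (3) = -0.2932;  x3 ← (1−ω)·2.0000 + ω·-0.2932 = -0.5225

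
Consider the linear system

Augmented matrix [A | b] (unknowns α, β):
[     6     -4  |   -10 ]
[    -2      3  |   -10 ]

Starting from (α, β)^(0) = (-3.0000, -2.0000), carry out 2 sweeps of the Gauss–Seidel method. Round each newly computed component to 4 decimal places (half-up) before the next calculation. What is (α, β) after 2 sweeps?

Iteration 1:
  α = (-10 - (-4)·-2.0000) / (6) = -3.0000
  β = (-10 - (-2)·-3.0000) / (3) = -5.3333
Iteration 2:
  α = (-10 - (-4)·-5.3333) / (6) = -5.2222
  β = (-10 - (-2)·-5.2222) / (3) = -6.8148

(-5.2222, -6.8148)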